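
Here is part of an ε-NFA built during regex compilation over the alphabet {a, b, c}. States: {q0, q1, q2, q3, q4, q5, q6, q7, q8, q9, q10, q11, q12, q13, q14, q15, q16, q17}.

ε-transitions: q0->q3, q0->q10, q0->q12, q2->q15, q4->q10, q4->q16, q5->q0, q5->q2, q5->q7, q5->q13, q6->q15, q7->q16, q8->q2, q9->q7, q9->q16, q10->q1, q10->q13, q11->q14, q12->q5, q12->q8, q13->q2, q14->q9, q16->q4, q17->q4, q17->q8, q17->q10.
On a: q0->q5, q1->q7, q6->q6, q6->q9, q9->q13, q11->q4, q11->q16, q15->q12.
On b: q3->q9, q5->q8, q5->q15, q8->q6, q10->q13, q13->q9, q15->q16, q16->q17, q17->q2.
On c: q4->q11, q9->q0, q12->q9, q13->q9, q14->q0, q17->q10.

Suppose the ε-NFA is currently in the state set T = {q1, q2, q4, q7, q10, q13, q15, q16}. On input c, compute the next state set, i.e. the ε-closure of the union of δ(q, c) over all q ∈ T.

q4 on c → {q11}.
q13 on c → {q9}.
No c-transition from q1, q2, q7, q10, q15, q16.
Union after reading c: {q9, q11}.
Now take the ε-closure:
From q9 via ε: add q7, q16.
From q11 via ε: add q14.
From q16 via ε: add q4.
From q4 via ε: add q10.
From q10 via ε: add q1, q13.
From q13 via ε: add q2.
From q2 via ε: add q15.
No new states can be added; the closed set is {q1, q2, q4, q7, q9, q10, q11, q13, q14, q15, q16}.

{q1, q2, q4, q7, q9, q10, q11, q13, q14, q15, q16}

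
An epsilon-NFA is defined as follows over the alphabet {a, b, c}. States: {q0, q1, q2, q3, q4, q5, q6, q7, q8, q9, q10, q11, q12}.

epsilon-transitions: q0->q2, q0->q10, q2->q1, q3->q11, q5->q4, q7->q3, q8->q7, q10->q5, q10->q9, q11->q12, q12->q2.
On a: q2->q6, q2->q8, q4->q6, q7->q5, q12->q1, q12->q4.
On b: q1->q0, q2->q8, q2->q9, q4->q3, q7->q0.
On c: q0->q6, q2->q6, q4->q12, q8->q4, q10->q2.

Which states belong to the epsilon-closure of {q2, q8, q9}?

Start with {q2, q8, q9}.
From q2 via epsilon: add q1.
From q8 via epsilon: add q7.
From q7 via epsilon: add q3.
From q3 via epsilon: add q11.
From q11 via epsilon: add q12.
No new states can be added; the closed set is {q1, q2, q3, q7, q8, q9, q11, q12}.

{q1, q2, q3, q7, q8, q9, q11, q12}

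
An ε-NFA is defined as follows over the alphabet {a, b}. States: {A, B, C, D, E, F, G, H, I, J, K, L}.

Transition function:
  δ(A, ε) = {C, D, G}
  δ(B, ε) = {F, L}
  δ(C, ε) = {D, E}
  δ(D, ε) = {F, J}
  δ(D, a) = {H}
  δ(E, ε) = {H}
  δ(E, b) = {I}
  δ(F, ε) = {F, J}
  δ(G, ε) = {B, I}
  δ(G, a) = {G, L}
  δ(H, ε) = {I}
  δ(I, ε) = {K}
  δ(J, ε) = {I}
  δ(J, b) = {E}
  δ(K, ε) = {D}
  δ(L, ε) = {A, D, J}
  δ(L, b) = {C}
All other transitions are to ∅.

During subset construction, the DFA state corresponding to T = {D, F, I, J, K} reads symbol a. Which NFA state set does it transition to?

D on a → {H}.
No a-transition from F, I, J, K.
Union after reading a: {H}.
Now take the ε-closure:
From H via ε: add I.
From I via ε: add K.
From K via ε: add D.
From D via ε: add F, J.
No new states can be added; the closed set is {D, F, H, I, J, K}.

{D, F, H, I, J, K}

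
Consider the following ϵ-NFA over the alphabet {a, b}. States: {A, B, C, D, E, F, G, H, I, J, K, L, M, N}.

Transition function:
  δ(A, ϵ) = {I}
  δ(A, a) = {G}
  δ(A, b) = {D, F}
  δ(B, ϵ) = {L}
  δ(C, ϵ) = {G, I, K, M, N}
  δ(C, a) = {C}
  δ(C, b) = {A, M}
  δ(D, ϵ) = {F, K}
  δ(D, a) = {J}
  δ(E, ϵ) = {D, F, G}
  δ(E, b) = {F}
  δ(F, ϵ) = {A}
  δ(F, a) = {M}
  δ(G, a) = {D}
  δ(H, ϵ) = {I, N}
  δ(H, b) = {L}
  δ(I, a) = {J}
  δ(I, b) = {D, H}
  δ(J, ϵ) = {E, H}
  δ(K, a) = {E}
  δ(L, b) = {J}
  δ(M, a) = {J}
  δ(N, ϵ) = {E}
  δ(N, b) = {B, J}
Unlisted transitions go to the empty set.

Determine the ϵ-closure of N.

Start with {N}.
From N via ϵ: add E.
From E via ϵ: add D, F, G.
From D via ϵ: add K.
From F via ϵ: add A.
From A via ϵ: add I.
No new states can be added; the closed set is {A, D, E, F, G, I, K, N}.

{A, D, E, F, G, I, K, N}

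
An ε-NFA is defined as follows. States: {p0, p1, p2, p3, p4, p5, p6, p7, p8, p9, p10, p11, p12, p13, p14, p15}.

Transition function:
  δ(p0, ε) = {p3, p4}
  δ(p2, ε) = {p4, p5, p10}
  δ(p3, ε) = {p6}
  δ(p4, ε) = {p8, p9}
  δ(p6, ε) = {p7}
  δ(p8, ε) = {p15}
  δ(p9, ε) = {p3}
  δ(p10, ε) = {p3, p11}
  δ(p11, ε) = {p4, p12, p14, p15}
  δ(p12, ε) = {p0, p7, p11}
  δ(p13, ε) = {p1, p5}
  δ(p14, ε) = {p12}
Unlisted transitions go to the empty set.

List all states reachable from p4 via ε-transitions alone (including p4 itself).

{p3, p4, p6, p7, p8, p9, p15}

Start with {p4}.
From p4 via ε: add p8, p9.
From p8 via ε: add p15.
From p9 via ε: add p3.
From p3 via ε: add p6.
From p6 via ε: add p7.
No new states can be added; the closed set is {p3, p4, p6, p7, p8, p9, p15}.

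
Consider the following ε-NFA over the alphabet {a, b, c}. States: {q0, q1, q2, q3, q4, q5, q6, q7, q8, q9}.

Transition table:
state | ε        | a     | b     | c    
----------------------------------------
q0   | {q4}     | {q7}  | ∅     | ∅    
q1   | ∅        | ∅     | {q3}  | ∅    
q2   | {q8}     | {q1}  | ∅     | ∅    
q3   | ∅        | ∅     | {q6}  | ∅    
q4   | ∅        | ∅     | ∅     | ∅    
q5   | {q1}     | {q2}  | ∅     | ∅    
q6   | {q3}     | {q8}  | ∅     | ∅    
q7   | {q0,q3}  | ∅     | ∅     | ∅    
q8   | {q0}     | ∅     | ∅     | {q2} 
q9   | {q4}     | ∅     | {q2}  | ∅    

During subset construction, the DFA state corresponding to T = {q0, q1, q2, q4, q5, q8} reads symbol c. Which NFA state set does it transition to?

q8 on c → {q2}.
No c-transition from q0, q1, q2, q4, q5.
Union after reading c: {q2}.
Now take the ε-closure:
From q2 via ε: add q8.
From q8 via ε: add q0.
From q0 via ε: add q4.
No new states can be added; the closed set is {q0, q2, q4, q8}.

{q0, q2, q4, q8}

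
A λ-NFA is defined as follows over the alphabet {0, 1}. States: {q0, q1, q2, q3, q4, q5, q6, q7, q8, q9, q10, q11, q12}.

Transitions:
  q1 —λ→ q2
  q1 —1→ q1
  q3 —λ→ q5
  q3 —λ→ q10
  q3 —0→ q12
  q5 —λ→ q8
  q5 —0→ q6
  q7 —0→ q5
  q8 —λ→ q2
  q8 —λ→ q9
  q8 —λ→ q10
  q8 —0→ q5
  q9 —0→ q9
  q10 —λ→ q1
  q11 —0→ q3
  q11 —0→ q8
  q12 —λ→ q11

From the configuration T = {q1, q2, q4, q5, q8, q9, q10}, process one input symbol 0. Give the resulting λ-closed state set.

q5 on 0 → {q6}.
q8 on 0 → {q5}.
q9 on 0 → {q9}.
No 0-transition from q1, q2, q4, q10.
Union after reading 0: {q5, q6, q9}.
Now take the λ-closure:
From q5 via λ: add q8.
From q8 via λ: add q2, q10.
From q10 via λ: add q1.
No new states can be added; the closed set is {q1, q2, q5, q6, q8, q9, q10}.

{q1, q2, q5, q6, q8, q9, q10}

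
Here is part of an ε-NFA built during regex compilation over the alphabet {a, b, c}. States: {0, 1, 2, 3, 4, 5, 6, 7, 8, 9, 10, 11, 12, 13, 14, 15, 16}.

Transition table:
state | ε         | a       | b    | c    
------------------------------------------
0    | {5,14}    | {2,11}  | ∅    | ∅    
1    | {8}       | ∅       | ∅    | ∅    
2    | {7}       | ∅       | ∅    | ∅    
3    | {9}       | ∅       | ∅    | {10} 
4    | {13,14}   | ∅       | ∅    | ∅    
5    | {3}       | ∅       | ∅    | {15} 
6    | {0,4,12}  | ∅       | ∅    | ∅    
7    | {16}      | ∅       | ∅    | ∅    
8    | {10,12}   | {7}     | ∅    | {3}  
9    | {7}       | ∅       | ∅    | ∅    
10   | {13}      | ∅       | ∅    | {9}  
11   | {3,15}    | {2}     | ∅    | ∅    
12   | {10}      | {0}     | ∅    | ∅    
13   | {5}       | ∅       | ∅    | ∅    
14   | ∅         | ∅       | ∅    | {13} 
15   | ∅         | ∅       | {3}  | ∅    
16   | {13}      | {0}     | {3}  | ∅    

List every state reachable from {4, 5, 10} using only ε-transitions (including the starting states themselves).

Start with {4, 5, 10}.
From 4 via ε: add 13, 14.
From 5 via ε: add 3.
From 3 via ε: add 9.
From 9 via ε: add 7.
From 7 via ε: add 16.
No new states can be added; the closed set is {3, 4, 5, 7, 9, 10, 13, 14, 16}.

{3, 4, 5, 7, 9, 10, 13, 14, 16}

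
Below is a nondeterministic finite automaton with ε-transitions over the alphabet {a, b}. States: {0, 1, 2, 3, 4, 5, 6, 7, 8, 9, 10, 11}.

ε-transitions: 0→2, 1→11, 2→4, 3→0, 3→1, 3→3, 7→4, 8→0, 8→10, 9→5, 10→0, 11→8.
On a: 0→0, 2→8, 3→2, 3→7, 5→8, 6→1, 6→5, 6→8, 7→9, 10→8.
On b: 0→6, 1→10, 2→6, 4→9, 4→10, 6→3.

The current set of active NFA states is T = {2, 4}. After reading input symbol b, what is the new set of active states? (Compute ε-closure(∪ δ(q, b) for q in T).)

{0, 2, 4, 5, 6, 9, 10}

2 on b → {6}.
4 on b → {9, 10}.
Union after reading b: {6, 9, 10}.
Now take the ε-closure:
From 9 via ε: add 5.
From 10 via ε: add 0.
From 0 via ε: add 2.
From 2 via ε: add 4.
No new states can be added; the closed set is {0, 2, 4, 5, 6, 9, 10}.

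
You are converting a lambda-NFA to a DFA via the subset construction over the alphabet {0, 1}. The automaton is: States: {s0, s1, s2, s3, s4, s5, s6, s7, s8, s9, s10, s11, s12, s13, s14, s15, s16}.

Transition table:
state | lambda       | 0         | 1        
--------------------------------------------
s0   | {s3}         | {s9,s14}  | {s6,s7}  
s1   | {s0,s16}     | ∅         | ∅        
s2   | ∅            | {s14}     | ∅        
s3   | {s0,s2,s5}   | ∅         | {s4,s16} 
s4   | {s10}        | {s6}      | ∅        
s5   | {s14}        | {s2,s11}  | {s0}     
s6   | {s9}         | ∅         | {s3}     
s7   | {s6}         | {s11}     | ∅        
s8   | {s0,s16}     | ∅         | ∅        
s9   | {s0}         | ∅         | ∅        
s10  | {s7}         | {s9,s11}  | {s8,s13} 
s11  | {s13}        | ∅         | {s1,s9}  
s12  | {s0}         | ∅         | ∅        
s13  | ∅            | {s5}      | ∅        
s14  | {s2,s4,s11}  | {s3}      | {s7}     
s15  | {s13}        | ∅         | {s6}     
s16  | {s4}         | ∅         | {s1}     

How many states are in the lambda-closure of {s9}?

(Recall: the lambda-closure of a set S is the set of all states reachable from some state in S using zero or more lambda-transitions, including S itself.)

Start with {s9}.
From s9 via lambda: add s0.
From s0 via lambda: add s3.
From s3 via lambda: add s2, s5.
From s5 via lambda: add s14.
From s14 via lambda: add s4, s11.
From s4 via lambda: add s10.
From s11 via lambda: add s13.
From s10 via lambda: add s7.
From s7 via lambda: add s6.
lambda-closure = {s0, s2, s3, s4, s5, s6, s7, s9, s10, s11, s13, s14}, which has 12 states.

12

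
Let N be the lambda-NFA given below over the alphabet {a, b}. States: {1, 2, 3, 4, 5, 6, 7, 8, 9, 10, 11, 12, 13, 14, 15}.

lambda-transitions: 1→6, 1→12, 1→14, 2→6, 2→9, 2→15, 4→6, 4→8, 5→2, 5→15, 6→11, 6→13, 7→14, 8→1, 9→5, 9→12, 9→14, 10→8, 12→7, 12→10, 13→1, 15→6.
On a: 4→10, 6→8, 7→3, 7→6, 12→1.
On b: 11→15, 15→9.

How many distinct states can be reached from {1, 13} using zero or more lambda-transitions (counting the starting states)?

9

Start with {1, 13}.
From 1 via lambda: add 6, 12, 14.
From 6 via lambda: add 11.
From 12 via lambda: add 7, 10.
From 10 via lambda: add 8.
lambda-closure = {1, 6, 7, 8, 10, 11, 12, 13, 14}, which has 9 states.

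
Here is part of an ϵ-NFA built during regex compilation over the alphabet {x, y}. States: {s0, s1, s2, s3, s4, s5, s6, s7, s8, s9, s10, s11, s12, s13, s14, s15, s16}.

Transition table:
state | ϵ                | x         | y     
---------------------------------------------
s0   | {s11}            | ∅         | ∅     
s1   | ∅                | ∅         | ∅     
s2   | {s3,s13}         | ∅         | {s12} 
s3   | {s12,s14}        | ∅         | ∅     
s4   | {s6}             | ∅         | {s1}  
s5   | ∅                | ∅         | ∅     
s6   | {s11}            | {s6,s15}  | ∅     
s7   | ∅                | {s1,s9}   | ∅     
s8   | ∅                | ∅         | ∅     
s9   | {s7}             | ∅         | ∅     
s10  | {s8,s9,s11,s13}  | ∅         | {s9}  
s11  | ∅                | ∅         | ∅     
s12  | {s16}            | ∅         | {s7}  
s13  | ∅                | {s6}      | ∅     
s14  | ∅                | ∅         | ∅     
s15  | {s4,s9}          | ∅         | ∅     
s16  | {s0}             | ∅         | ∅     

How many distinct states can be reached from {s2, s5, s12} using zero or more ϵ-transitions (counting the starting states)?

9

Start with {s2, s5, s12}.
From s2 via ϵ: add s3, s13.
From s12 via ϵ: add s16.
From s3 via ϵ: add s14.
From s16 via ϵ: add s0.
From s0 via ϵ: add s11.
ϵ-closure = {s0, s2, s3, s5, s11, s12, s13, s14, s16}, which has 9 states.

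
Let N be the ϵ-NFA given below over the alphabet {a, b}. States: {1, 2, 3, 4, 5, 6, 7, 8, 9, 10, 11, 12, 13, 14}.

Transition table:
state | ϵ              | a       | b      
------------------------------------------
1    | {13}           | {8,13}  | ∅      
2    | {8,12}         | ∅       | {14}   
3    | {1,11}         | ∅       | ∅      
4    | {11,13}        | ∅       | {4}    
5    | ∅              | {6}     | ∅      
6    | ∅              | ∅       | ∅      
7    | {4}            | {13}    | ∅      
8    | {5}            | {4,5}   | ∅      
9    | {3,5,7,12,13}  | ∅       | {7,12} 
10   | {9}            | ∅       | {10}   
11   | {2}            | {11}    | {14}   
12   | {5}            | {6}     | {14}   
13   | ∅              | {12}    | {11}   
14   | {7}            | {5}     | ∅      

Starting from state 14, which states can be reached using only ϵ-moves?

{2, 4, 5, 7, 8, 11, 12, 13, 14}

Start with {14}.
From 14 via ϵ: add 7.
From 7 via ϵ: add 4.
From 4 via ϵ: add 11, 13.
From 11 via ϵ: add 2.
From 2 via ϵ: add 8, 12.
From 8 via ϵ: add 5.
No new states can be added; the closed set is {2, 4, 5, 7, 8, 11, 12, 13, 14}.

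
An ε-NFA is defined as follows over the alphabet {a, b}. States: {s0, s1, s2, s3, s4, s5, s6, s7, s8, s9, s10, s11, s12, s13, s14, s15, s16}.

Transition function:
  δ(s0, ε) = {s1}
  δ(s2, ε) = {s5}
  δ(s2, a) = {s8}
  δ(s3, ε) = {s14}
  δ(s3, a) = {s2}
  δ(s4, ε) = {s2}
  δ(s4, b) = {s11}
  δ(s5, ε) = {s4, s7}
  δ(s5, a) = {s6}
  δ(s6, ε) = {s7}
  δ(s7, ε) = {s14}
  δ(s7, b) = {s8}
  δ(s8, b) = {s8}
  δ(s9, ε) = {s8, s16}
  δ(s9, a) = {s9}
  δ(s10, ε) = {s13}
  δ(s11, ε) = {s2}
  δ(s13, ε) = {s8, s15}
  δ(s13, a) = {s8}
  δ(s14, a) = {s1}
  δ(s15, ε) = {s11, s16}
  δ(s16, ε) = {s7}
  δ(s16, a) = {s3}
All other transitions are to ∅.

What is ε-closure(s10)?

{s2, s4, s5, s7, s8, s10, s11, s13, s14, s15, s16}

Start with {s10}.
From s10 via ε: add s13.
From s13 via ε: add s8, s15.
From s15 via ε: add s11, s16.
From s11 via ε: add s2.
From s16 via ε: add s7.
From s2 via ε: add s5.
From s7 via ε: add s14.
From s5 via ε: add s4.
No new states can be added; the closed set is {s2, s4, s5, s7, s8, s10, s11, s13, s14, s15, s16}.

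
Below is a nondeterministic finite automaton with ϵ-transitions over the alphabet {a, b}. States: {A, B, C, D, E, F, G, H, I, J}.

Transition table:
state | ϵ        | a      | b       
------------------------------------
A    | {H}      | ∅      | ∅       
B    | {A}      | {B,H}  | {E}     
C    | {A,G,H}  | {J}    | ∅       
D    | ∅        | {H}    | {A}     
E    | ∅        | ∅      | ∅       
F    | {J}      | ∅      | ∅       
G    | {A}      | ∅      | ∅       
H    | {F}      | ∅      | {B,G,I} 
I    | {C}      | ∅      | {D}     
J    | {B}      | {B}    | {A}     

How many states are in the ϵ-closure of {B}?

Start with {B}.
From B via ϵ: add A.
From A via ϵ: add H.
From H via ϵ: add F.
From F via ϵ: add J.
ϵ-closure = {A, B, F, H, J}, which has 5 states.

5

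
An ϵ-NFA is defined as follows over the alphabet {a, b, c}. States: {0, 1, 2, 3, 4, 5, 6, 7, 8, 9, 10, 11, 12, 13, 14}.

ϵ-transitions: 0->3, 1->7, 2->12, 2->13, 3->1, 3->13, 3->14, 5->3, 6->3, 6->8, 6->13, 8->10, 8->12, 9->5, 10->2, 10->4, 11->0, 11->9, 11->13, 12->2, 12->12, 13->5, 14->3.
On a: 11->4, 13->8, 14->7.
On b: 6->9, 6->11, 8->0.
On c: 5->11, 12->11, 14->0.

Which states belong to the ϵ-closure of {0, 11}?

{0, 1, 3, 5, 7, 9, 11, 13, 14}

Start with {0, 11}.
From 0 via ϵ: add 3.
From 11 via ϵ: add 9, 13.
From 3 via ϵ: add 1, 14.
From 9 via ϵ: add 5.
From 1 via ϵ: add 7.
No new states can be added; the closed set is {0, 1, 3, 5, 7, 9, 11, 13, 14}.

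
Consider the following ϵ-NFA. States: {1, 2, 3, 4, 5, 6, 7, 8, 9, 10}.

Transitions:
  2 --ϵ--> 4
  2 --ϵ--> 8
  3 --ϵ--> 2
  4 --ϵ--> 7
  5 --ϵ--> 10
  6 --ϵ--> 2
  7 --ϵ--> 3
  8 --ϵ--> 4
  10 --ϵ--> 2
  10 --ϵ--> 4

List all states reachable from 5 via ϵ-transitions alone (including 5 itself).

{2, 3, 4, 5, 7, 8, 10}

Start with {5}.
From 5 via ϵ: add 10.
From 10 via ϵ: add 2, 4.
From 2 via ϵ: add 8.
From 4 via ϵ: add 7.
From 7 via ϵ: add 3.
No new states can be added; the closed set is {2, 3, 4, 5, 7, 8, 10}.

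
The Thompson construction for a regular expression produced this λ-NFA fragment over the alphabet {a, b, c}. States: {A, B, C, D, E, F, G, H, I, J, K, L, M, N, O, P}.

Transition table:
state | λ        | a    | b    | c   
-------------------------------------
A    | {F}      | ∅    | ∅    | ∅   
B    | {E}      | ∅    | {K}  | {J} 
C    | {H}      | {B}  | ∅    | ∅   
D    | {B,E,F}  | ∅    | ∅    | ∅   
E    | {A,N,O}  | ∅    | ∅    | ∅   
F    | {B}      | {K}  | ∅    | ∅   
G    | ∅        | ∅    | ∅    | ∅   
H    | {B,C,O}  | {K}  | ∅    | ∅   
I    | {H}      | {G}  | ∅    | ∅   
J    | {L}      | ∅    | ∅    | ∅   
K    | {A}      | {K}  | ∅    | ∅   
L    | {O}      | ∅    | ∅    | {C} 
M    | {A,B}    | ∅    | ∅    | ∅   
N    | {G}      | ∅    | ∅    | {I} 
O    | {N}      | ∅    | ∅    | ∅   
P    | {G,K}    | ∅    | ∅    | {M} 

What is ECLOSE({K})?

{A, B, E, F, G, K, N, O}

Start with {K}.
From K via λ: add A.
From A via λ: add F.
From F via λ: add B.
From B via λ: add E.
From E via λ: add N, O.
From N via λ: add G.
No new states can be added; the closed set is {A, B, E, F, G, K, N, O}.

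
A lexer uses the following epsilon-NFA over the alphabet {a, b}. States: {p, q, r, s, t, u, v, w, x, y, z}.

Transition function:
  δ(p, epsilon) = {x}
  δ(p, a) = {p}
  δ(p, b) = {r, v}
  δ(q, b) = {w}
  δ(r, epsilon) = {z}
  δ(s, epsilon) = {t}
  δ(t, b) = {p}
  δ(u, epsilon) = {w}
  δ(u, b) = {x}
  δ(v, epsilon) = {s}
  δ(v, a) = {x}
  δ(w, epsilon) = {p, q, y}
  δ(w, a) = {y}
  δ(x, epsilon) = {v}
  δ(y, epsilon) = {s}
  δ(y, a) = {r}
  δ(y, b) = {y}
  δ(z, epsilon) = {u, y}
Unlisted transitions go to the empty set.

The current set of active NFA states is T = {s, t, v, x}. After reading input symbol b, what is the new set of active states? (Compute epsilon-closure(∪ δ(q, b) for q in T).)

{p, s, t, v, x}

t on b → {p}.
No b-transition from s, v, x.
Union after reading b: {p}.
Now take the epsilon-closure:
From p via epsilon: add x.
From x via epsilon: add v.
From v via epsilon: add s.
From s via epsilon: add t.
No new states can be added; the closed set is {p, s, t, v, x}.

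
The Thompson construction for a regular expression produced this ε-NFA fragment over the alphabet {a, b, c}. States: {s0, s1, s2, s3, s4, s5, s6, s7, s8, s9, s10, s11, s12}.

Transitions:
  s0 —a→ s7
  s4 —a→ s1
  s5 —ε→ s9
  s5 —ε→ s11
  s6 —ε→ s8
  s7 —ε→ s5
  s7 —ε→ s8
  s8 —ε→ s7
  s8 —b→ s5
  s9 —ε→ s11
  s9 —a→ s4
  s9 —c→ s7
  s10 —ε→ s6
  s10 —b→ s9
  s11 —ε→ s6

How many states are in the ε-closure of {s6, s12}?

7

Start with {s6, s12}.
From s6 via ε: add s8.
From s8 via ε: add s7.
From s7 via ε: add s5.
From s5 via ε: add s9, s11.
ε-closure = {s5, s6, s7, s8, s9, s11, s12}, which has 7 states.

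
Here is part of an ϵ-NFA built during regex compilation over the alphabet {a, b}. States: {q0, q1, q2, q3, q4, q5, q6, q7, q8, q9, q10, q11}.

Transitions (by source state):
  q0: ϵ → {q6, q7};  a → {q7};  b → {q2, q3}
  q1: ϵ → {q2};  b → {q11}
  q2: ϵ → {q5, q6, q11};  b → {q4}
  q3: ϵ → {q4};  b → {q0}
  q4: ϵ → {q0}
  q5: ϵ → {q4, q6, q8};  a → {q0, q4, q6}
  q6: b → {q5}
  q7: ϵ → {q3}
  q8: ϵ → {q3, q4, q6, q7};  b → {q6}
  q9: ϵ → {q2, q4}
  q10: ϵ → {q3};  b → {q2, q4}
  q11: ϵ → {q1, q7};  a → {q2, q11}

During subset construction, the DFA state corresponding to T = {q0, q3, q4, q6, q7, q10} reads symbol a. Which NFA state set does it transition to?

q0 on a → {q7}.
No a-transition from q3, q4, q6, q7, q10.
Union after reading a: {q7}.
Now take the ϵ-closure:
From q7 via ϵ: add q3.
From q3 via ϵ: add q4.
From q4 via ϵ: add q0.
From q0 via ϵ: add q6.
No new states can be added; the closed set is {q0, q3, q4, q6, q7}.

{q0, q3, q4, q6, q7}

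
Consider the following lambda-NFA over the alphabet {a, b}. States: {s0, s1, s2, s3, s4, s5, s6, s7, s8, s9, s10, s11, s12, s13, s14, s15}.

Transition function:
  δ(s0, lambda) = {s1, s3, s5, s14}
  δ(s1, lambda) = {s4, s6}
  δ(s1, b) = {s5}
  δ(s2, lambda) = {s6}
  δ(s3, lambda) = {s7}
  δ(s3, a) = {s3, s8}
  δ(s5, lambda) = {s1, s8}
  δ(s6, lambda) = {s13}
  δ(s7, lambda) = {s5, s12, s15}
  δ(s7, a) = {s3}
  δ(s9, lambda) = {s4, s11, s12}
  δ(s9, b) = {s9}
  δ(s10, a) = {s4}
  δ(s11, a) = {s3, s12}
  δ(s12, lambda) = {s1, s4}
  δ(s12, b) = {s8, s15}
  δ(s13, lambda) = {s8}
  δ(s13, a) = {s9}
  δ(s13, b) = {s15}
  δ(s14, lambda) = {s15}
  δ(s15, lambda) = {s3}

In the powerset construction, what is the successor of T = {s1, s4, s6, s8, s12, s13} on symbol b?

s1 on b → {s5}.
s12 on b → {s8, s15}.
s13 on b → {s15}.
No b-transition from s4, s6, s8.
Union after reading b: {s5, s8, s15}.
Now take the lambda-closure:
From s5 via lambda: add s1.
From s15 via lambda: add s3.
From s1 via lambda: add s4, s6.
From s3 via lambda: add s7.
From s6 via lambda: add s13.
From s7 via lambda: add s12.
No new states can be added; the closed set is {s1, s3, s4, s5, s6, s7, s8, s12, s13, s15}.

{s1, s3, s4, s5, s6, s7, s8, s12, s13, s15}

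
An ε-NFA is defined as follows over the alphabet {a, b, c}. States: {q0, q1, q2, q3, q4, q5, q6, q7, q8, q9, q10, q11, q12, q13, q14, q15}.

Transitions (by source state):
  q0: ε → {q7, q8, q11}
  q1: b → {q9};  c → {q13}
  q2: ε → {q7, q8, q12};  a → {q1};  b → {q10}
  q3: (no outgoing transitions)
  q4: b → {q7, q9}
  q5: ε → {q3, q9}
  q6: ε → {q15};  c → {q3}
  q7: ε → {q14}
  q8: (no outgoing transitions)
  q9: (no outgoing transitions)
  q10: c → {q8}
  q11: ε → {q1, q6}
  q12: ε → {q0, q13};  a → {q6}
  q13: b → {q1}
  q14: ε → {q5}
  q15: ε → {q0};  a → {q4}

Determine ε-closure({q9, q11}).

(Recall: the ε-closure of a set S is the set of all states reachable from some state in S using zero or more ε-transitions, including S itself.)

Start with {q9, q11}.
From q11 via ε: add q1, q6.
From q6 via ε: add q15.
From q15 via ε: add q0.
From q0 via ε: add q7, q8.
From q7 via ε: add q14.
From q14 via ε: add q5.
From q5 via ε: add q3.
No new states can be added; the closed set is {q0, q1, q3, q5, q6, q7, q8, q9, q11, q14, q15}.

{q0, q1, q3, q5, q6, q7, q8, q9, q11, q14, q15}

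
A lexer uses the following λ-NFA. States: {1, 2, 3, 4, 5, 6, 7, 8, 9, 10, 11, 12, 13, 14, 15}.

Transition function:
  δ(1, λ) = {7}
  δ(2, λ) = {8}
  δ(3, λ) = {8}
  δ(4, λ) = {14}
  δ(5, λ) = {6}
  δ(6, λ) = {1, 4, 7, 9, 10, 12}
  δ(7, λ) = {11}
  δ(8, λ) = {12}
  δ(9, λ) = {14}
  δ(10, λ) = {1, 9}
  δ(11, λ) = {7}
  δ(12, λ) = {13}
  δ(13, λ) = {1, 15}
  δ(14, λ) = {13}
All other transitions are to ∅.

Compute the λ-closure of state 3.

{1, 3, 7, 8, 11, 12, 13, 15}

Start with {3}.
From 3 via λ: add 8.
From 8 via λ: add 12.
From 12 via λ: add 13.
From 13 via λ: add 1, 15.
From 1 via λ: add 7.
From 7 via λ: add 11.
No new states can be added; the closed set is {1, 3, 7, 8, 11, 12, 13, 15}.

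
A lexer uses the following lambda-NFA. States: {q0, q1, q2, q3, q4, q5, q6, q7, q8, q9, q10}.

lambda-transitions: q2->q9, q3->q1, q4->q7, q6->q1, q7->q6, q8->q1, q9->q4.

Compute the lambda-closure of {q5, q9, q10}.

{q1, q4, q5, q6, q7, q9, q10}

Start with {q5, q9, q10}.
From q9 via lambda: add q4.
From q4 via lambda: add q7.
From q7 via lambda: add q6.
From q6 via lambda: add q1.
No new states can be added; the closed set is {q1, q4, q5, q6, q7, q9, q10}.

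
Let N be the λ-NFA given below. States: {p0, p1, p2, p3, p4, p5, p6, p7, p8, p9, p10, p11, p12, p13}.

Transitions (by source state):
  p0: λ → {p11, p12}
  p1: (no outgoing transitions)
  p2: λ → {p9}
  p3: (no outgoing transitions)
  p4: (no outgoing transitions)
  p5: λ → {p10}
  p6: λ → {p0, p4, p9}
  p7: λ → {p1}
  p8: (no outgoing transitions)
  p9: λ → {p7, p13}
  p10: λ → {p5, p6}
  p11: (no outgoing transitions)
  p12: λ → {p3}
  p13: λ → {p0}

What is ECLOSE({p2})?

Start with {p2}.
From p2 via λ: add p9.
From p9 via λ: add p7, p13.
From p7 via λ: add p1.
From p13 via λ: add p0.
From p0 via λ: add p11, p12.
From p12 via λ: add p3.
No new states can be added; the closed set is {p0, p1, p2, p3, p7, p9, p11, p12, p13}.

{p0, p1, p2, p3, p7, p9, p11, p12, p13}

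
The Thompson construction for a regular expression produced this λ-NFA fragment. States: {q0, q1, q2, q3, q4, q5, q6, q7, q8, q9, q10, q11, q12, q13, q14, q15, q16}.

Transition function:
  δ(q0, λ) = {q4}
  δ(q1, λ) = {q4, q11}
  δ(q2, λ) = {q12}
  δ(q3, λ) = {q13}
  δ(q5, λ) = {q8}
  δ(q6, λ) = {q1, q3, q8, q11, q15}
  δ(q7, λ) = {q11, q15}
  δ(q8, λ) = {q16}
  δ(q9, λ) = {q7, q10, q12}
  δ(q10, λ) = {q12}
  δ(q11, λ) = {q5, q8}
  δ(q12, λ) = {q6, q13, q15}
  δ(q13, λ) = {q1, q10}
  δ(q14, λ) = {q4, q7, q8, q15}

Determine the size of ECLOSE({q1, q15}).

Start with {q1, q15}.
From q1 via λ: add q4, q11.
From q11 via λ: add q5, q8.
From q8 via λ: add q16.
λ-closure = {q1, q4, q5, q8, q11, q15, q16}, which has 7 states.

7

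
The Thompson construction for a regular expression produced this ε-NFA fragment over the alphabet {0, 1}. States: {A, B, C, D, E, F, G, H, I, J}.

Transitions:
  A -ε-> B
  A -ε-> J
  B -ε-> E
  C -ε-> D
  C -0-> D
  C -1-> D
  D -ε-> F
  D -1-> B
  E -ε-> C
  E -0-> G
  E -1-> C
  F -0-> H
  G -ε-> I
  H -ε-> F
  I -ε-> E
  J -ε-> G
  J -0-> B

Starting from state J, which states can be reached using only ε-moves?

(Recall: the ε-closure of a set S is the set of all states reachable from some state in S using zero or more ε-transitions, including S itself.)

{C, D, E, F, G, I, J}

Start with {J}.
From J via ε: add G.
From G via ε: add I.
From I via ε: add E.
From E via ε: add C.
From C via ε: add D.
From D via ε: add F.
No new states can be added; the closed set is {C, D, E, F, G, I, J}.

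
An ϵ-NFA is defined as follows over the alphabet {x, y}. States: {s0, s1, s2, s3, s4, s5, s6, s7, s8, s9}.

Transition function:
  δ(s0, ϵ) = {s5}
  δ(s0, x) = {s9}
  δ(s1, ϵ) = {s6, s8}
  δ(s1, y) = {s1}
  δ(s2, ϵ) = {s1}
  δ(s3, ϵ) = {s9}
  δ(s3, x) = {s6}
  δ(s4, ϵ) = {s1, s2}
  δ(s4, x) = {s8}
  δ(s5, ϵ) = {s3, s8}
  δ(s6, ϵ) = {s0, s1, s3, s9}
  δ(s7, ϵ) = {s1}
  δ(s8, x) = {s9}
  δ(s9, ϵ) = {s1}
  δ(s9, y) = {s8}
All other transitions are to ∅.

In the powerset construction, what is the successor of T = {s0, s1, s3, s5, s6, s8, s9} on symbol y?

s1 on y → {s1}.
s9 on y → {s8}.
No y-transition from s0, s3, s5, s6, s8.
Union after reading y: {s1, s8}.
Now take the ϵ-closure:
From s1 via ϵ: add s6.
From s6 via ϵ: add s0, s3, s9.
From s0 via ϵ: add s5.
No new states can be added; the closed set is {s0, s1, s3, s5, s6, s8, s9}.

{s0, s1, s3, s5, s6, s8, s9}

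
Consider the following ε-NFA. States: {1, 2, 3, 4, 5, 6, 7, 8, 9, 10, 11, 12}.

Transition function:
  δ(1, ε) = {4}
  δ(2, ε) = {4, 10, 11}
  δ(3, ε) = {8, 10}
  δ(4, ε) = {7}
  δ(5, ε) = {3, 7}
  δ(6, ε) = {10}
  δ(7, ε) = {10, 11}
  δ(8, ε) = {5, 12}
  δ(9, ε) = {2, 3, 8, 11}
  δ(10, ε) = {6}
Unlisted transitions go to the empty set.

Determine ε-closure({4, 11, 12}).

{4, 6, 7, 10, 11, 12}

Start with {4, 11, 12}.
From 4 via ε: add 7.
From 7 via ε: add 10.
From 10 via ε: add 6.
No new states can be added; the closed set is {4, 6, 7, 10, 11, 12}.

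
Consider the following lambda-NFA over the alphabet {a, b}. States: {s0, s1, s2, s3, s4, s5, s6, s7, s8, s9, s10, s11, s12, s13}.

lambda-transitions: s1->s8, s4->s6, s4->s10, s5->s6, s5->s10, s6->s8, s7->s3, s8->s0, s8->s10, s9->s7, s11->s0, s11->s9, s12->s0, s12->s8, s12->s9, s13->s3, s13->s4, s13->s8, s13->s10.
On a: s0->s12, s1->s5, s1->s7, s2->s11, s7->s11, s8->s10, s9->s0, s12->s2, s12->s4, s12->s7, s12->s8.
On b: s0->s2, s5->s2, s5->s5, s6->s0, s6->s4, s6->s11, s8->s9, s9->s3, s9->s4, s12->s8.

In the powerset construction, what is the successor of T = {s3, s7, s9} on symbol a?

{s0, s3, s7, s9, s11}

s7 on a → {s11}.
s9 on a → {s0}.
No a-transition from s3.
Union after reading a: {s0, s11}.
Now take the lambda-closure:
From s11 via lambda: add s9.
From s9 via lambda: add s7.
From s7 via lambda: add s3.
No new states can be added; the closed set is {s0, s3, s7, s9, s11}.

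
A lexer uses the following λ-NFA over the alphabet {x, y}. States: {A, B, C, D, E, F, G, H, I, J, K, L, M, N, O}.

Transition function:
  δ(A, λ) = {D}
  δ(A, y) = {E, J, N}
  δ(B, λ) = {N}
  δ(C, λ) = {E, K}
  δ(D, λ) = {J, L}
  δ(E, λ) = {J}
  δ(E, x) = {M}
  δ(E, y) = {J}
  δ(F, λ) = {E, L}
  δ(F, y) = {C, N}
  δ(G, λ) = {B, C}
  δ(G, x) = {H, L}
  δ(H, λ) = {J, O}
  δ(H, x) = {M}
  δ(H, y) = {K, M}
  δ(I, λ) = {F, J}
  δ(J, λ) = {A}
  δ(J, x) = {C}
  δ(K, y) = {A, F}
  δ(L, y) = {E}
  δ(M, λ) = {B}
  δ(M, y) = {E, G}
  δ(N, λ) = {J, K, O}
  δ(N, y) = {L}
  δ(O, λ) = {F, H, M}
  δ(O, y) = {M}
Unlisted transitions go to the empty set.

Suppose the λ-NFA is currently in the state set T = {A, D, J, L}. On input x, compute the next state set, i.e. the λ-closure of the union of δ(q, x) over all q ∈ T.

J on x → {C}.
No x-transition from A, D, L.
Union after reading x: {C}.
Now take the λ-closure:
From C via λ: add E, K.
From E via λ: add J.
From J via λ: add A.
From A via λ: add D.
From D via λ: add L.
No new states can be added; the closed set is {A, C, D, E, J, K, L}.

{A, C, D, E, J, K, L}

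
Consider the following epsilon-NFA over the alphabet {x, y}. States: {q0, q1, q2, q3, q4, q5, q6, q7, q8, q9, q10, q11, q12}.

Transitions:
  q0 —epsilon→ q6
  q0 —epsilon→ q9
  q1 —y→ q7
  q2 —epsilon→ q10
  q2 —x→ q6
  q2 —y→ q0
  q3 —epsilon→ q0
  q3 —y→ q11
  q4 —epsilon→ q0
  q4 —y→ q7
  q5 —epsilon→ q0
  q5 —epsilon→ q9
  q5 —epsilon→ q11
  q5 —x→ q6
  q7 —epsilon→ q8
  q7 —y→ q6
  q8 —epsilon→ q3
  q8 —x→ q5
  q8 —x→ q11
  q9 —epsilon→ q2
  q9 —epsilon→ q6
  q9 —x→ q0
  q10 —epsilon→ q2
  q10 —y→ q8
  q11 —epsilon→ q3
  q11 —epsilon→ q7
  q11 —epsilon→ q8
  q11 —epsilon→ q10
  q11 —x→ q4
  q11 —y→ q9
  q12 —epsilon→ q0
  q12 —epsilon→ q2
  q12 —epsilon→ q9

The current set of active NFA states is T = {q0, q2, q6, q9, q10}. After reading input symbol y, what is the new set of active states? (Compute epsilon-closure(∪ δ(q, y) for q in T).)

{q0, q2, q3, q6, q8, q9, q10}

q2 on y → {q0}.
q10 on y → {q8}.
No y-transition from q0, q6, q9.
Union after reading y: {q0, q8}.
Now take the epsilon-closure:
From q0 via epsilon: add q6, q9.
From q8 via epsilon: add q3.
From q9 via epsilon: add q2.
From q2 via epsilon: add q10.
No new states can be added; the closed set is {q0, q2, q3, q6, q8, q9, q10}.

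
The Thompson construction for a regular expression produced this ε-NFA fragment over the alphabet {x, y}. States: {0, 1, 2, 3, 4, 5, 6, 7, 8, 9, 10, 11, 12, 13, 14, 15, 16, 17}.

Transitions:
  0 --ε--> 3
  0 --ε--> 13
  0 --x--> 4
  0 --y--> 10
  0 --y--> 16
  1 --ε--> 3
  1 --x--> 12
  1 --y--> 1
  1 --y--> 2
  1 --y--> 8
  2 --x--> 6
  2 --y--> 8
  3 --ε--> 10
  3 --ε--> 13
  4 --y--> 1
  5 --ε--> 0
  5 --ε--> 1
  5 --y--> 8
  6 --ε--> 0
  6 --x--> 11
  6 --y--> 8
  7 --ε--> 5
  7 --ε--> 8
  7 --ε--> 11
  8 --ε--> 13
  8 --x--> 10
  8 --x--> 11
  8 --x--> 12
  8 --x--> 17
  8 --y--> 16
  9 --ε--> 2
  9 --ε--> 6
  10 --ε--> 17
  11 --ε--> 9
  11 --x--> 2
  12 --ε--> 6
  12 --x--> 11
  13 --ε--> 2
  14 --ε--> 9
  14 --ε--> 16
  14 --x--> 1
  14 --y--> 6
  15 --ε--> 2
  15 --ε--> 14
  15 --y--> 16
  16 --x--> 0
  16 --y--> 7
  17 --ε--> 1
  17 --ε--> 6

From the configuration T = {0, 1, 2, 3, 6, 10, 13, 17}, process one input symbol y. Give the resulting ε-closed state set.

{0, 1, 2, 3, 6, 8, 10, 13, 16, 17}

0 on y → {10, 16}.
1 on y → {1, 2, 8}.
2 on y → {8}.
6 on y → {8}.
No y-transition from 3, 10, 13, 17.
Union after reading y: {1, 2, 8, 10, 16}.
Now take the ε-closure:
From 1 via ε: add 3.
From 8 via ε: add 13.
From 10 via ε: add 17.
From 17 via ε: add 6.
From 6 via ε: add 0.
No new states can be added; the closed set is {0, 1, 2, 3, 6, 8, 10, 13, 16, 17}.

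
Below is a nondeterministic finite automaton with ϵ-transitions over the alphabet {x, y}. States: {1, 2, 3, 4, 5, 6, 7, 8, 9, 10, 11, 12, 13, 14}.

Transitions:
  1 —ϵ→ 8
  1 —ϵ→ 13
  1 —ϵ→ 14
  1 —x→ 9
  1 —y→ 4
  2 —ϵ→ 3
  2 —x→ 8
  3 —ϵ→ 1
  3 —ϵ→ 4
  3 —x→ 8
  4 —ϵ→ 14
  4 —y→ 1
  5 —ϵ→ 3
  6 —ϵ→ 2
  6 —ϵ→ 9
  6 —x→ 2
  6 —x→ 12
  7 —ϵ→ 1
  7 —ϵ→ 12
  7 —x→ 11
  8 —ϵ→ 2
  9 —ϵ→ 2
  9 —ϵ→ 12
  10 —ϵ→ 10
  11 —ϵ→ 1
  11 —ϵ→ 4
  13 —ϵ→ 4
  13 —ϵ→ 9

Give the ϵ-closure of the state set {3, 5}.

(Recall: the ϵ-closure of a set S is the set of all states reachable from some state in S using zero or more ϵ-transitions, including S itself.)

{1, 2, 3, 4, 5, 8, 9, 12, 13, 14}

Start with {3, 5}.
From 3 via ϵ: add 1, 4.
From 1 via ϵ: add 8, 13, 14.
From 8 via ϵ: add 2.
From 13 via ϵ: add 9.
From 9 via ϵ: add 12.
No new states can be added; the closed set is {1, 2, 3, 4, 5, 8, 9, 12, 13, 14}.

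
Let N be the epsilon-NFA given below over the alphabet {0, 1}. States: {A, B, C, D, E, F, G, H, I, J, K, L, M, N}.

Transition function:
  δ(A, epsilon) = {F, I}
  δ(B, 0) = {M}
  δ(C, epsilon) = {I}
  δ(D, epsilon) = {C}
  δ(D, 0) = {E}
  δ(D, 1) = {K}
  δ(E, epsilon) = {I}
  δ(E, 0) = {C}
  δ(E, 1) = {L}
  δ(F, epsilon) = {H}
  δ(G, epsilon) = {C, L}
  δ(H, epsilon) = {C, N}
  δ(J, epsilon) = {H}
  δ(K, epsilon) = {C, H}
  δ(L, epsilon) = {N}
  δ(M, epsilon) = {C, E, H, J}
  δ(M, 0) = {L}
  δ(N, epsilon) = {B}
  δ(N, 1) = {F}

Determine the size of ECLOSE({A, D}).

8

Start with {A, D}.
From A via epsilon: add F, I.
From D via epsilon: add C.
From F via epsilon: add H.
From H via epsilon: add N.
From N via epsilon: add B.
epsilon-closure = {A, B, C, D, F, H, I, N}, which has 8 states.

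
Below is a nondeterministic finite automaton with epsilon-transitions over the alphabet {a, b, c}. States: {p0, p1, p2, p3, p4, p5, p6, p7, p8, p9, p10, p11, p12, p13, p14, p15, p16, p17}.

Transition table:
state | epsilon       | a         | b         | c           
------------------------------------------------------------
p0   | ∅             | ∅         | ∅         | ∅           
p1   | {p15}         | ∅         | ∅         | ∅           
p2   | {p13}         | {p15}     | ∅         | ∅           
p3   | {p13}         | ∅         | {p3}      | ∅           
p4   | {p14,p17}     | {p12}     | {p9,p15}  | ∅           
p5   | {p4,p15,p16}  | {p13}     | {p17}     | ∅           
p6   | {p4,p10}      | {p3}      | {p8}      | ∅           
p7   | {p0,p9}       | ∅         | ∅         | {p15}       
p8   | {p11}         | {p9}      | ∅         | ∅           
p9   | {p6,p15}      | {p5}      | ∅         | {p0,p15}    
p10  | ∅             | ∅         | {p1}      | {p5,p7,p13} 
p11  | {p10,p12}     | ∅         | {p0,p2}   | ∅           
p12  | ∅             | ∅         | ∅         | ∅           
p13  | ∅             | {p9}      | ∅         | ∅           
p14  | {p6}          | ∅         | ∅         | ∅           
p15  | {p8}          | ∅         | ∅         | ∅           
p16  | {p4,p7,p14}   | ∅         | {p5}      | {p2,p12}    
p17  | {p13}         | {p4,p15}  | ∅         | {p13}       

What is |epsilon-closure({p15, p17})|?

7

Start with {p15, p17}.
From p15 via epsilon: add p8.
From p17 via epsilon: add p13.
From p8 via epsilon: add p11.
From p11 via epsilon: add p10, p12.
epsilon-closure = {p8, p10, p11, p12, p13, p15, p17}, which has 7 states.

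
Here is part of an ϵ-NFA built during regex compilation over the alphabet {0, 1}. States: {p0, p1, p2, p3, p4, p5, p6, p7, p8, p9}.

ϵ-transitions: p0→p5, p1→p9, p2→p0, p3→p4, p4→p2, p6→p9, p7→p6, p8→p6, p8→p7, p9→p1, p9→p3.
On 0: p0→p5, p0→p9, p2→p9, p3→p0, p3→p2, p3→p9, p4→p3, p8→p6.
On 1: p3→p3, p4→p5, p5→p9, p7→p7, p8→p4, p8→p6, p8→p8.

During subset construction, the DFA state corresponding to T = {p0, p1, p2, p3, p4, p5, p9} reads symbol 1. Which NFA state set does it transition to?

{p0, p1, p2, p3, p4, p5, p9}

p3 on 1 → {p3}.
p4 on 1 → {p5}.
p5 on 1 → {p9}.
No 1-transition from p0, p1, p2, p9.
Union after reading 1: {p3, p5, p9}.
Now take the ϵ-closure:
From p3 via ϵ: add p4.
From p9 via ϵ: add p1.
From p4 via ϵ: add p2.
From p2 via ϵ: add p0.
No new states can be added; the closed set is {p0, p1, p2, p3, p4, p5, p9}.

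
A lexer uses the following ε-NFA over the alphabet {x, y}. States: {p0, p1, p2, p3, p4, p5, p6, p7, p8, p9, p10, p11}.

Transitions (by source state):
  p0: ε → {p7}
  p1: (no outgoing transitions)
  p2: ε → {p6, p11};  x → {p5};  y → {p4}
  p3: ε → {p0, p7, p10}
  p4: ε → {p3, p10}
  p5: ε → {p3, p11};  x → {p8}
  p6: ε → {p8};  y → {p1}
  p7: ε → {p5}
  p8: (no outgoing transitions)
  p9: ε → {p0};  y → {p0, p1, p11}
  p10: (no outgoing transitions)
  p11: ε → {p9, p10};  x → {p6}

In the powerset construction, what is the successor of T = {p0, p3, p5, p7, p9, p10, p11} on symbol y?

{p0, p1, p3, p5, p7, p9, p10, p11}

p9 on y → {p0, p1, p11}.
No y-transition from p0, p3, p5, p7, p10, p11.
Union after reading y: {p0, p1, p11}.
Now take the ε-closure:
From p0 via ε: add p7.
From p11 via ε: add p9, p10.
From p7 via ε: add p5.
From p5 via ε: add p3.
No new states can be added; the closed set is {p0, p1, p3, p5, p7, p9, p10, p11}.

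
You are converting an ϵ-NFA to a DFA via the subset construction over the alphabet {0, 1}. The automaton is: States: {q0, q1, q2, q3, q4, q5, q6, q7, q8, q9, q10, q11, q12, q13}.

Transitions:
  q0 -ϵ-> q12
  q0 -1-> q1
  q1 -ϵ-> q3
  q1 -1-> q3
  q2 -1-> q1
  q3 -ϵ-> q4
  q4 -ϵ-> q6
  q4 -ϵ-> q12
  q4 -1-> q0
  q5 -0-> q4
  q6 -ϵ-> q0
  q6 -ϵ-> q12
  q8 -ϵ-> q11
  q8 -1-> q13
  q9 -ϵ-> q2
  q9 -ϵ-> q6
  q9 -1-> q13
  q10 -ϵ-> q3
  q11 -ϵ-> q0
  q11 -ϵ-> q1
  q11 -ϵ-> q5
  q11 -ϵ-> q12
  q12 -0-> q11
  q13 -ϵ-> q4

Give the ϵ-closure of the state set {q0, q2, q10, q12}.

Start with {q0, q2, q10, q12}.
From q10 via ϵ: add q3.
From q3 via ϵ: add q4.
From q4 via ϵ: add q6.
No new states can be added; the closed set is {q0, q2, q3, q4, q6, q10, q12}.

{q0, q2, q3, q4, q6, q10, q12}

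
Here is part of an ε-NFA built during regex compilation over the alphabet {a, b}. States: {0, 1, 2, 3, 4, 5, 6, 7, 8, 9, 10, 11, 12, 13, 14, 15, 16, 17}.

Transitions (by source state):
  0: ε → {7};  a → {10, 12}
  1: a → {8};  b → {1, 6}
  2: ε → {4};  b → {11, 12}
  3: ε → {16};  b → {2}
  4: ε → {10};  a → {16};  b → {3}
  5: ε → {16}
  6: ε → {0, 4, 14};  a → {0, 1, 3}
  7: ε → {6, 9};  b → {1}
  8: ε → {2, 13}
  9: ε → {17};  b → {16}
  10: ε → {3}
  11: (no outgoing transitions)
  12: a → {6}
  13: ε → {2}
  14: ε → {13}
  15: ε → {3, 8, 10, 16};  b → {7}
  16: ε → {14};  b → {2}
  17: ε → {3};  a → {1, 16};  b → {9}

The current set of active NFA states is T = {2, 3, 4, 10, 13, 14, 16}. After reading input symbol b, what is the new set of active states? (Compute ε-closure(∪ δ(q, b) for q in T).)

{2, 3, 4, 10, 11, 12, 13, 14, 16}

2 on b → {11, 12}.
3 on b → {2}.
4 on b → {3}.
16 on b → {2}.
No b-transition from 10, 13, 14.
Union after reading b: {2, 3, 11, 12}.
Now take the ε-closure:
From 2 via ε: add 4.
From 3 via ε: add 16.
From 4 via ε: add 10.
From 16 via ε: add 14.
From 14 via ε: add 13.
No new states can be added; the closed set is {2, 3, 4, 10, 11, 12, 13, 14, 16}.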